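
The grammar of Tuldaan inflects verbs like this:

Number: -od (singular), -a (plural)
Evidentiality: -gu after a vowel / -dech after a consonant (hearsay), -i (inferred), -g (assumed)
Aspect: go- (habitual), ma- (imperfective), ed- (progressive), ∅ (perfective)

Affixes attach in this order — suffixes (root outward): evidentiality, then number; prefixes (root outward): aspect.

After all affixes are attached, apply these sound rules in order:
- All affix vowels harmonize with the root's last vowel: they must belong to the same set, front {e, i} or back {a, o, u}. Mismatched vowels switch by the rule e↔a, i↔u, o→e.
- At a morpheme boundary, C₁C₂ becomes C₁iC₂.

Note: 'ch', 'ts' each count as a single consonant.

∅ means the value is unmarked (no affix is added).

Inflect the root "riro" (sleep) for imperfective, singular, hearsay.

mariroguod

Attach evidentiality hearsay -gu (after vowel 'o') → rirogu.
Attach aspect imperfective ma- → marirogu.
Attach number singular -od → mariroguod.
Vowel harmony: no change.
Epenthesis: no change.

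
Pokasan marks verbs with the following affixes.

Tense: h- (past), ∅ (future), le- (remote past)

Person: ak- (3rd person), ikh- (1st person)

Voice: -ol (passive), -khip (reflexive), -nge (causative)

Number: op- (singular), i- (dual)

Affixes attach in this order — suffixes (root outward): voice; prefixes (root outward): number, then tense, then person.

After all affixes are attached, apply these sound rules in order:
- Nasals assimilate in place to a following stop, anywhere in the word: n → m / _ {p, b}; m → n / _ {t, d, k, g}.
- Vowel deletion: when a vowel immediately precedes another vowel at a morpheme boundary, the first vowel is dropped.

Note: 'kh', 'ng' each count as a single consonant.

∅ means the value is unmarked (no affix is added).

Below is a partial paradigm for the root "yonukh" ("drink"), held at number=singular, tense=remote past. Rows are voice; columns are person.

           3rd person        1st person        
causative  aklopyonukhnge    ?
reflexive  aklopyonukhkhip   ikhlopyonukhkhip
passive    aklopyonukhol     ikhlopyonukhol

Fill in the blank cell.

Attach number singular op- → opyonukh.
Attach voice causative -nge → opyonukhnge.
Attach tense remote past le- → leopyonukhnge.
Attach person 1st person ikh- → ikhleopyonukhnge.
Nasal assimilation: no change.
Apply vowel deletion: ikhleopyonukhnge → ikhlopyonukhnge.

ikhlopyonukhnge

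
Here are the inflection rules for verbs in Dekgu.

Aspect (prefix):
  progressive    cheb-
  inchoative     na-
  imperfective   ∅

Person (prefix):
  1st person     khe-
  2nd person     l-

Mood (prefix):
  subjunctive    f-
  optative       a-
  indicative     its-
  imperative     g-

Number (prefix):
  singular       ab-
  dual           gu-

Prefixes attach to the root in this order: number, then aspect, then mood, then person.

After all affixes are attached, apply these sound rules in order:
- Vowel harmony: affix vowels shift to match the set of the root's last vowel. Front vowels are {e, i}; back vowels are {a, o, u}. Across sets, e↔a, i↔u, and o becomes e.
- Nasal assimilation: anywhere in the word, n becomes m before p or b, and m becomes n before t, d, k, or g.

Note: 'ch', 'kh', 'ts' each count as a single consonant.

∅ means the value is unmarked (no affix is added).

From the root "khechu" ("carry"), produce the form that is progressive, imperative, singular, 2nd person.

lgchababkhechu

Attach number singular ab- → abkhechu.
Attach aspect progressive cheb- → chebabkhechu.
Attach mood imperative g- → gchebabkhechu.
Attach person 2nd person l- → lgchebabkhechu.
Apply vowel harmony: lgchebabkhechu → lgchababkhechu.
Nasal assimilation: no change.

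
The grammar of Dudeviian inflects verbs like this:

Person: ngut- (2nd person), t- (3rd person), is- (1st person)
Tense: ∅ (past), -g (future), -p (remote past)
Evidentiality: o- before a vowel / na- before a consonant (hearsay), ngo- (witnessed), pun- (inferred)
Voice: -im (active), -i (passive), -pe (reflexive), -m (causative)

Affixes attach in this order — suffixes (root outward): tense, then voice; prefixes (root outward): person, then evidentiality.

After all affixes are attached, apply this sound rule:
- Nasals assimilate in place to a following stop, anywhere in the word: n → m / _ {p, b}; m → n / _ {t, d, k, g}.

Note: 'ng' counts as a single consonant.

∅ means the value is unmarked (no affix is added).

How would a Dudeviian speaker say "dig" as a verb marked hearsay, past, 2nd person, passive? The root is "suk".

nangutsuki

tense = past: zero marking, form stays suk.
Attach person 2nd person ngut- → ngutsuk.
Attach voice passive -i → ngutsuki.
Attach evidentiality hearsay na- (before consonant 'ng') → nangutsuki.
Nasal assimilation: no change.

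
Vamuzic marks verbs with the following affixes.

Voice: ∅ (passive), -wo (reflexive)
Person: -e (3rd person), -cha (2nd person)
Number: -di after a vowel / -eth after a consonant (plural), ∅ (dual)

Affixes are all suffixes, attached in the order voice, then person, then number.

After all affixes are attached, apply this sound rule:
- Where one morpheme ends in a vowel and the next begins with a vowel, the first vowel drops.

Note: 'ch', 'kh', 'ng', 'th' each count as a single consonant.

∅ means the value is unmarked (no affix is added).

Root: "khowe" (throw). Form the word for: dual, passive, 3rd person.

khowe

voice = passive: zero marking, form stays khowe.
Attach person 3rd person -e → khowee.
number = dual: zero marking, form stays khowee.
Apply vowel deletion: khowee → khowe.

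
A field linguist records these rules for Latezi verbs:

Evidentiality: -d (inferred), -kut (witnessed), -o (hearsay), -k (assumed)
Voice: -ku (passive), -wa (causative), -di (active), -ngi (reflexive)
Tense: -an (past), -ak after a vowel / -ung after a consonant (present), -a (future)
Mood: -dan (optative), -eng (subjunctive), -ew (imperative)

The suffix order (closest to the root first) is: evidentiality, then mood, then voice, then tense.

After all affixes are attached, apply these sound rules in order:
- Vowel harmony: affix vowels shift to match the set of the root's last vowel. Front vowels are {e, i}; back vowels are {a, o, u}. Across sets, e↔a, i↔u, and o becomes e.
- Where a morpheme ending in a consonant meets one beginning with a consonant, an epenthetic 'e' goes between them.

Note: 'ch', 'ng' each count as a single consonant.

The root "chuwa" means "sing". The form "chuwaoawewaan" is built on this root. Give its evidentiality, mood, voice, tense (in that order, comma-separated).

hearsay, imperative, causative, past

Segment: chuwa-o-ew-wa-an.
evidentiality: -o → hearsay.
mood: -ew → imperative.
voice: -wa → causative.
tense: -an → past.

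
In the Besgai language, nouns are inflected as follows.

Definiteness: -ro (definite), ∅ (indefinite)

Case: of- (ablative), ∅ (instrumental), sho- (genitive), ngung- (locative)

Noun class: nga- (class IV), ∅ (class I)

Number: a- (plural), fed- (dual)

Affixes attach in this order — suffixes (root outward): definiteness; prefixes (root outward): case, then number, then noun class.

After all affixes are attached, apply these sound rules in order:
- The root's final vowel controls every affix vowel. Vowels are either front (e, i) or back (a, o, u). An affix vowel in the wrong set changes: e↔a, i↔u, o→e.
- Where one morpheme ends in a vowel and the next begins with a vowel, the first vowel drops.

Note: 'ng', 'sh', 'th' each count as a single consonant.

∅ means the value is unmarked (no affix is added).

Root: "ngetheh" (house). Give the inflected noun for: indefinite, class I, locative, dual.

fedngingngetheh

definiteness = indefinite: zero marking, form stays ngetheh.
Attach case locative ngung- → ngungngetheh.
Attach number dual fed- → fedngungngetheh.
noun class = class I: zero marking, form stays fedngungngetheh.
Apply vowel harmony: fedngungngetheh → fedngingngetheh.
Vowel deletion: no change.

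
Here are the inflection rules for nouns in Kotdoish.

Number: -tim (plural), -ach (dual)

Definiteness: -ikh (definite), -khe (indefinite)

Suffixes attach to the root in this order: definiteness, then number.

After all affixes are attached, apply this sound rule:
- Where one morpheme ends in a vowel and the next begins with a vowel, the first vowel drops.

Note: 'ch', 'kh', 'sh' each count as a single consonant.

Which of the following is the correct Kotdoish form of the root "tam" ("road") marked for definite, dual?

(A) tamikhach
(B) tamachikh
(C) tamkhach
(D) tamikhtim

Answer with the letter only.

Attach definiteness definite -ikh → tamikh.
Attach number dual -ach → tamikhach.
Vowel deletion: no change.
So the correct form is tamikhach, option (A).
(C) tamkhach is wrong: it uses indefinite instead of definite for definiteness.
(D) tamikhtim is wrong: it uses plural instead of dual for number.
(B) tamachikh is wrong: it has the affixes in the wrong order.

A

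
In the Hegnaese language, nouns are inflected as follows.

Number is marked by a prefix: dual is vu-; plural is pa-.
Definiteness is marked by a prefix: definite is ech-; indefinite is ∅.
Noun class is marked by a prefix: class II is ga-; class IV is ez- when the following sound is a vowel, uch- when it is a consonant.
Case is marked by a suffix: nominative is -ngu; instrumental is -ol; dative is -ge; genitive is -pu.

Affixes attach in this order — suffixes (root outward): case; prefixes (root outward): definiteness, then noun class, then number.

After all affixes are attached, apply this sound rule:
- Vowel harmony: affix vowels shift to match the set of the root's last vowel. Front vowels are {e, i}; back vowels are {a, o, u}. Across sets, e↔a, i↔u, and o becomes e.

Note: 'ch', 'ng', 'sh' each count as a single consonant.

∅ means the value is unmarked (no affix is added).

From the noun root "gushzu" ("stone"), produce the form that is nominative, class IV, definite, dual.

Attach definiteness definite ech- → echgushzu.
Attach noun class class IV ez- (before vowel 'e') → ezechgushzu.
Attach case nominative -ngu → ezechgushzungu.
Attach number dual vu- → vuezechgushzungu.
Apply vowel harmony: vuezechgushzungu → vuazachgushzungu.

vuazachgushzungu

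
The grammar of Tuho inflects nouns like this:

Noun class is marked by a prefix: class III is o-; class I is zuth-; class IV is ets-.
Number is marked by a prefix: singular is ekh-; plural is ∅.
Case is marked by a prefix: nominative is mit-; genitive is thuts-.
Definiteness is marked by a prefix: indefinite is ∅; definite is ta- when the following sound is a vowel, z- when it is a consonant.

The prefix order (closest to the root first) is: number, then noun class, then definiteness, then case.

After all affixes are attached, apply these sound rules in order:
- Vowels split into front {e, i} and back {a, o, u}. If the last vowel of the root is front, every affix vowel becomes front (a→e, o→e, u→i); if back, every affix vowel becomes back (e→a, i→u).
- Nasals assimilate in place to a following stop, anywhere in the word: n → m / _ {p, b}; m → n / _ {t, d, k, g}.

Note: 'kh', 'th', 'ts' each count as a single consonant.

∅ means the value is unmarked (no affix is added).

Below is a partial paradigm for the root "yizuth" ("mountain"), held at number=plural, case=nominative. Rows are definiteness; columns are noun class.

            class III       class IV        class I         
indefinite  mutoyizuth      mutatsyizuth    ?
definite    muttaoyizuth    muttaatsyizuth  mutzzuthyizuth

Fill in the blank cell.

mutzuthyizuth

number = plural: zero marking, form stays yizuth.
Attach noun class class I zuth- → zuthyizuth.
definiteness = indefinite: zero marking, form stays zuthyizuth.
Attach case nominative mit- → mitzuthyizuth.
Apply vowel harmony: mitzuthyizuth → mutzuthyizuth.
Nasal assimilation: no change.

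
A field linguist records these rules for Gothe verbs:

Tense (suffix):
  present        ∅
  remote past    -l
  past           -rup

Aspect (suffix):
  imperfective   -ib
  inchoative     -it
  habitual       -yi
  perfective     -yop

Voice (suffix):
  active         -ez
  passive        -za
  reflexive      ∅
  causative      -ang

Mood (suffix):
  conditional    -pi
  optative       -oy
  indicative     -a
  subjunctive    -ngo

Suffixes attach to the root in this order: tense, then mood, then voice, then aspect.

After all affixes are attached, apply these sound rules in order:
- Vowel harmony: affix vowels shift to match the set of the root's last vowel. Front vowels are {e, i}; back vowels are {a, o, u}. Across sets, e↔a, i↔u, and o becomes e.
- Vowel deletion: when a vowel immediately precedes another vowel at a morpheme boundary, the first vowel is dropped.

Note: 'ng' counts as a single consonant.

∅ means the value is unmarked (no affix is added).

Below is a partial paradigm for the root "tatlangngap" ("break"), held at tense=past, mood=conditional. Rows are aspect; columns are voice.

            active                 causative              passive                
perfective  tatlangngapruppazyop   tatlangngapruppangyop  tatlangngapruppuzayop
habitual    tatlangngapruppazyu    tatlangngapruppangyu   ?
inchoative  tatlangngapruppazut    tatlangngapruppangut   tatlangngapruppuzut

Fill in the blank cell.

tatlangngapruppuzayu

Attach tense past -rup → tatlangngaprup.
Attach mood conditional -pi → tatlangngapruppi.
Attach voice passive -za → tatlangngapruppiza.
Attach aspect habitual -yi → tatlangngapruppizayi.
Apply vowel harmony: tatlangngapruppizayi → tatlangngapruppuzayu.
Vowel deletion: no change.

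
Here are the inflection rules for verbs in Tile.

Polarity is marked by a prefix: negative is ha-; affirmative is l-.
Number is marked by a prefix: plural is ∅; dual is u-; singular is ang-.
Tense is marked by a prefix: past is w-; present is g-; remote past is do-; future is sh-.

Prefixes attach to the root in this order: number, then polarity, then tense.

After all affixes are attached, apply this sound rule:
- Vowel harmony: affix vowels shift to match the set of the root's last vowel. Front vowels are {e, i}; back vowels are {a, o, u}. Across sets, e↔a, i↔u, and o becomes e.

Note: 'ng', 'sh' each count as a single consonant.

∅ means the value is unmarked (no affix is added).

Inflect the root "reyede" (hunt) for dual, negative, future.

Attach number dual u- → ureyede.
Attach polarity negative ha- → haureyede.
Attach tense future sh- → shhaureyede.
Apply vowel harmony: shhaureyede → shheireyede.

shheireyede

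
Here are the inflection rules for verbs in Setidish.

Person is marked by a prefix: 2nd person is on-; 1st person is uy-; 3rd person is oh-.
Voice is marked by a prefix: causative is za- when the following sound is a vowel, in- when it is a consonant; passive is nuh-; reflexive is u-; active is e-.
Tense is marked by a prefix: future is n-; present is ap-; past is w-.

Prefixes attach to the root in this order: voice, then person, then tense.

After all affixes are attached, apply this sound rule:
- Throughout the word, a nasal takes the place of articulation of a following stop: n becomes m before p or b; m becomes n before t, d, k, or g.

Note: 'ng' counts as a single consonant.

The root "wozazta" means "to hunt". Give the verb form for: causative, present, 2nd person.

Attach voice causative in- (before consonant 'w') → inwozazta.
Attach person 2nd person on- → oninwozazta.
Attach tense present ap- → aponinwozazta.
Nasal assimilation: no change.

aponinwozazta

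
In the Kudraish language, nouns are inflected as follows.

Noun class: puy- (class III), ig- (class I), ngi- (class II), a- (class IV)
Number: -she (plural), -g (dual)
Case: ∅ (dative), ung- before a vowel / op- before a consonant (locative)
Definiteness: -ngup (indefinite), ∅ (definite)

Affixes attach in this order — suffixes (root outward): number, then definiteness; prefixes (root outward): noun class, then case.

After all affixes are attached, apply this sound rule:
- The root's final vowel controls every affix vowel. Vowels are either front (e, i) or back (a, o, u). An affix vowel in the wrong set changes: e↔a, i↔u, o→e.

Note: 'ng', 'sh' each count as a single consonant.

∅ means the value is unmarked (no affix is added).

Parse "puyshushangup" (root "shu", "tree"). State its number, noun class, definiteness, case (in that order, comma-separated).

Segment: puy-shu-she-ngup.
number: -she → plural.
noun class: puy- → class III.
definiteness: -ngup → indefinite.
case: ∅ → dative.

plural, class III, indefinite, dative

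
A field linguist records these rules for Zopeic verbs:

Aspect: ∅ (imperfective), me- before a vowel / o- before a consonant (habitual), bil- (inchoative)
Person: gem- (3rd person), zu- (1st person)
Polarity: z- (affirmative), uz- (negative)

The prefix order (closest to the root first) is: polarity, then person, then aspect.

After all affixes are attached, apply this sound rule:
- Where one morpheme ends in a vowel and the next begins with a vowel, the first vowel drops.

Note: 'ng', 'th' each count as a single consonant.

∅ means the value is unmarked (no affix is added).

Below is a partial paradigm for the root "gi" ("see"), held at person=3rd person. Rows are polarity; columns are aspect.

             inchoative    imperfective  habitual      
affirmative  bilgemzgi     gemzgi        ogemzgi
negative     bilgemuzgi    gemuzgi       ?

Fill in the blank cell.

Attach polarity negative uz- → uzgi.
Attach person 3rd person gem- → gemuzgi.
Attach aspect habitual o- (before consonant 'g') → ogemuzgi.
Vowel deletion: no change.

ogemuzgi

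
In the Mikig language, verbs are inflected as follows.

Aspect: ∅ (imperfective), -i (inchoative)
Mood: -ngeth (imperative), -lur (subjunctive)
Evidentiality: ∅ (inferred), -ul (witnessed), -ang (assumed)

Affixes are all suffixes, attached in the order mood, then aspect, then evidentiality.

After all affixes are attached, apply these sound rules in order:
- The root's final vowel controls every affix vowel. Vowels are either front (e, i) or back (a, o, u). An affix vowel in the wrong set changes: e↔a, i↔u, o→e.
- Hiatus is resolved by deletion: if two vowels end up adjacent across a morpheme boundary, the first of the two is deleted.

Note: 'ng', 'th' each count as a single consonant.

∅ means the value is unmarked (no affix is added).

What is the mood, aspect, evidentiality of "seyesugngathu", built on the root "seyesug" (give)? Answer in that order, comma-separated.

Segment: seyesug-ngeth-i.
mood: -ngeth → imperative.
aspect: -i → inchoative.
evidentiality: ∅ → inferred.

imperative, inchoative, inferred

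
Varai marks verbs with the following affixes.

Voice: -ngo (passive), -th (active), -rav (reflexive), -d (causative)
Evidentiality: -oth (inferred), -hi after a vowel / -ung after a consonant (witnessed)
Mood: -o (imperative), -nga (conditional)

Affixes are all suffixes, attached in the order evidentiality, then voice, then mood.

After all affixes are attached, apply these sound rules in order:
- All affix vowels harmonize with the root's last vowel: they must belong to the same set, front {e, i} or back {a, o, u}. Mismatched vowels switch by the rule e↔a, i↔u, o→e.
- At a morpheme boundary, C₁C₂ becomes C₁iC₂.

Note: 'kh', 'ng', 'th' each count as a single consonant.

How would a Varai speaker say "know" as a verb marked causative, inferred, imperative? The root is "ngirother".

Attach evidentiality inferred -oth → ngirotheroth.
Attach voice causative -d → ngirotherothd.
Attach mood imperative -o → ngirotherothdo.
Apply vowel harmony: ngirotherothdo → ngirotherethde.
Apply epenthesis: ngirotherethde → ngirotherethide.

ngirotherethide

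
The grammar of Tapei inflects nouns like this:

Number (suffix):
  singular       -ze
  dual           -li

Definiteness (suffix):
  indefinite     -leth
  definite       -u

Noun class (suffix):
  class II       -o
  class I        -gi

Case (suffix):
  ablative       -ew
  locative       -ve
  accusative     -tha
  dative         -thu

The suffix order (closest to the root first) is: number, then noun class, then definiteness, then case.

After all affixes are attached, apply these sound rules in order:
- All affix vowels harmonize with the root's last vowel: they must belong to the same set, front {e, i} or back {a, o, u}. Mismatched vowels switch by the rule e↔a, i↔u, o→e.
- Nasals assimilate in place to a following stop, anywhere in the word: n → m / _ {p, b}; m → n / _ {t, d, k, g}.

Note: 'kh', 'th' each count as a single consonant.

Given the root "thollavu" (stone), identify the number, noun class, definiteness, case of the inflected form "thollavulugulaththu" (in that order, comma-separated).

Segment: thollavu-li-gi-leth-thu.
number: -li → dual.
noun class: -gi → class I.
definiteness: -leth → indefinite.
case: -thu → dative.

dual, class I, indefinite, dative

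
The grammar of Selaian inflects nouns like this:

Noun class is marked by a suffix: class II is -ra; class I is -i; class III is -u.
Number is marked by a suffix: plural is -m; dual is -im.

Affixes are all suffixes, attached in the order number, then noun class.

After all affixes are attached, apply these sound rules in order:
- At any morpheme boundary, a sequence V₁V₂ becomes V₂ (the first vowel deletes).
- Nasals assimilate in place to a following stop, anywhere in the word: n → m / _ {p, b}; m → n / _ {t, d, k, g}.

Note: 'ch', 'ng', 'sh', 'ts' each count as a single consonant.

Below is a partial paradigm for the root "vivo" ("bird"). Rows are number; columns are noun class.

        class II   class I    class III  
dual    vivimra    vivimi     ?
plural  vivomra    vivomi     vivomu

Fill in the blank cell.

Attach number dual -im → vivoim.
Attach noun class class III -u → vivoimu.
Apply vowel deletion: vivoimu → vivimu.
Nasal assimilation: no change.

vivimu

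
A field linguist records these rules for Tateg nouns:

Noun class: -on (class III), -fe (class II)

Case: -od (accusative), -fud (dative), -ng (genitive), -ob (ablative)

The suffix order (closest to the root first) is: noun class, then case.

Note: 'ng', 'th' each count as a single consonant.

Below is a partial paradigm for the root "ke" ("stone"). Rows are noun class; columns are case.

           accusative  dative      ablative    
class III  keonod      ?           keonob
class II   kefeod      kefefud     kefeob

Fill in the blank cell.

keonfud

Attach noun class class III -on → keon.
Attach case dative -fud → keonfud.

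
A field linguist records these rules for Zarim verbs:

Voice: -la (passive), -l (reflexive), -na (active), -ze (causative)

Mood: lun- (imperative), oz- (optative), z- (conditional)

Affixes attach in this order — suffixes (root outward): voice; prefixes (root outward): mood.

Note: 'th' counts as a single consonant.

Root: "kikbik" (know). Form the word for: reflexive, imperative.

lunkikbikl

Attach voice reflexive -l → kikbikl.
Attach mood imperative lun- → lunkikbikl.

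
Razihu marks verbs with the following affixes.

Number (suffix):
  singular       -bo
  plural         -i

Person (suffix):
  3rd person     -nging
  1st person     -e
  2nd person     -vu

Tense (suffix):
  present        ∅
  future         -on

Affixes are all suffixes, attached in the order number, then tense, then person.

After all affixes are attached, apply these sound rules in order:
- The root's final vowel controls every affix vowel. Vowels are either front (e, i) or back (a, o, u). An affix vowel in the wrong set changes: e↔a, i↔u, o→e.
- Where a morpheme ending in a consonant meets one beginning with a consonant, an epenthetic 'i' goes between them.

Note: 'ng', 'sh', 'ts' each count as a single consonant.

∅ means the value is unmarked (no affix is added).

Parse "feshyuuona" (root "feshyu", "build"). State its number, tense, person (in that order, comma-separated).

Segment: feshyu-i-on-e.
number: -i → plural.
tense: -on → future.
person: -e → 1st person.

plural, future, 1st person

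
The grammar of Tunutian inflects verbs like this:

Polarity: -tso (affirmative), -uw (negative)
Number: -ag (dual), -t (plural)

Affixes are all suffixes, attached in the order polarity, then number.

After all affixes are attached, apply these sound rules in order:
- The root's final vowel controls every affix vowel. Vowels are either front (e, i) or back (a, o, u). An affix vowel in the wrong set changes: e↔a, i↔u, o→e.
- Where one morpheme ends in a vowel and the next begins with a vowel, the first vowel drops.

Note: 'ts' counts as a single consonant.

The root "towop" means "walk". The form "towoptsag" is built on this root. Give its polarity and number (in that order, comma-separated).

affirmative, dual

Segment: towop-tso-ag.
polarity: -tso → affirmative.
number: -ag → dual.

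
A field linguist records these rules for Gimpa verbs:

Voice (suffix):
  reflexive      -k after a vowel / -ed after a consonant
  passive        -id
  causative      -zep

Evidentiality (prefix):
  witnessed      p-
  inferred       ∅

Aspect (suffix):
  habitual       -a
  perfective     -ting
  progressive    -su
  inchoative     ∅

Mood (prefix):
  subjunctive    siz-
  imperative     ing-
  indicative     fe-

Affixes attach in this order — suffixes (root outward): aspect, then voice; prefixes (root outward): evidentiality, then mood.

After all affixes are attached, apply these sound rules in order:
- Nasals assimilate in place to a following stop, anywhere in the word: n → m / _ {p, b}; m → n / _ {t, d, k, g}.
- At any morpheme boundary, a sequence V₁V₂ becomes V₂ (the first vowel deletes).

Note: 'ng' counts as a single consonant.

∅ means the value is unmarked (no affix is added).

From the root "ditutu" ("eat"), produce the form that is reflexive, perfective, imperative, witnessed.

ingpditututinged

Attach aspect perfective -ting → ditututing.
Attach evidentiality witnessed p- → pditututing.
Attach voice reflexive -ed (after consonant 'ng') → pditututinged.
Attach mood imperative ing- → ingpditututinged.
Nasal assimilation: no change.
Vowel deletion: no change.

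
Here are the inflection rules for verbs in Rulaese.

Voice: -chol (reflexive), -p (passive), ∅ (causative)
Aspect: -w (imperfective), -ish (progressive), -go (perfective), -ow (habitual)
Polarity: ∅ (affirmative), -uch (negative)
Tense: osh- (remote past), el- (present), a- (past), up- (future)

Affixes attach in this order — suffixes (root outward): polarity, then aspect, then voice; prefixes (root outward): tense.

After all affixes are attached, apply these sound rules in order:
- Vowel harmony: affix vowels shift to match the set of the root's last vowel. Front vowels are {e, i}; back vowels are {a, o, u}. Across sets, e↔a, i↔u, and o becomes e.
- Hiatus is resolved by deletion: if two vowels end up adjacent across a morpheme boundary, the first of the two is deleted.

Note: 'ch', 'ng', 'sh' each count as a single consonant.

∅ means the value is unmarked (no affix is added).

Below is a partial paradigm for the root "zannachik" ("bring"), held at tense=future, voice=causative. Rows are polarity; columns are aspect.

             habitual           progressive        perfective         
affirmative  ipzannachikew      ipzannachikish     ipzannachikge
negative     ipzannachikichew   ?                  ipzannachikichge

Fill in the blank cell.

Attach tense future up- → upzannachik.
Attach polarity negative -uch → upzannachikuch.
Attach aspect progressive -ish → upzannachikuchish.
voice = causative: zero marking, form stays upzannachikuchish.
Apply vowel harmony: upzannachikuchish → ipzannachikichish.
Vowel deletion: no change.

ipzannachikichish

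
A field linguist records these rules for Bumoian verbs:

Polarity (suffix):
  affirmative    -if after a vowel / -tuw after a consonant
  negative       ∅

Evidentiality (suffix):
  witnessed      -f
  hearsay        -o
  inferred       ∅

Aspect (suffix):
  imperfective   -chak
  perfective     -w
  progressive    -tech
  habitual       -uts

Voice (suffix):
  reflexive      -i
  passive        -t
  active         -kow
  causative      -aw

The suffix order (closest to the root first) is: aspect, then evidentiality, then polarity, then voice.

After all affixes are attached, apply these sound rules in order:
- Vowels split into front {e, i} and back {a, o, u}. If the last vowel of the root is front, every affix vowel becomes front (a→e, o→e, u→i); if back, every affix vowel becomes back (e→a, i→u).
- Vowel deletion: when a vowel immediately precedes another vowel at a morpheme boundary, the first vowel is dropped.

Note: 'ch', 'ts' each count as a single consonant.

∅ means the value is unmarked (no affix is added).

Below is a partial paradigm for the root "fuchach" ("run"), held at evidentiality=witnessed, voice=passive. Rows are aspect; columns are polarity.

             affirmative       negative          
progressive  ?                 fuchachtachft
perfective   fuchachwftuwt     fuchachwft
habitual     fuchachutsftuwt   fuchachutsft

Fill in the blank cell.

fuchachtachftuwt

Attach aspect progressive -tech → fuchachtech.
Attach evidentiality witnessed -f → fuchachtechf.
Attach polarity affirmative -tuw (after consonant 'f') → fuchachtechftuw.
Attach voice passive -t → fuchachtechftuwt.
Apply vowel harmony: fuchachtechftuwt → fuchachtachftuwt.
Vowel deletion: no change.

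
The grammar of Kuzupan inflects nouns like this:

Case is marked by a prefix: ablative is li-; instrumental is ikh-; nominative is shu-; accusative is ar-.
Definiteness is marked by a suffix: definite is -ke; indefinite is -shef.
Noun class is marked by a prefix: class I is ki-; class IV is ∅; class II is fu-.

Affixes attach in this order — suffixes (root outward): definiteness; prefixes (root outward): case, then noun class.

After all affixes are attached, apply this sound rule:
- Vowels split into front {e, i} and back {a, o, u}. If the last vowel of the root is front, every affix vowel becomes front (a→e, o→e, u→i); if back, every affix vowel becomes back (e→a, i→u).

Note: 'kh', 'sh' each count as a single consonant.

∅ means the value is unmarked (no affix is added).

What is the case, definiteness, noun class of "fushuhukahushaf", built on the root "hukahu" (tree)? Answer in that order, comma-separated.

nominative, indefinite, class II

Segment: fu-shu-hukahu-shef.
case: shu- → nominative.
definiteness: -shef → indefinite.
noun class: fu- → class II.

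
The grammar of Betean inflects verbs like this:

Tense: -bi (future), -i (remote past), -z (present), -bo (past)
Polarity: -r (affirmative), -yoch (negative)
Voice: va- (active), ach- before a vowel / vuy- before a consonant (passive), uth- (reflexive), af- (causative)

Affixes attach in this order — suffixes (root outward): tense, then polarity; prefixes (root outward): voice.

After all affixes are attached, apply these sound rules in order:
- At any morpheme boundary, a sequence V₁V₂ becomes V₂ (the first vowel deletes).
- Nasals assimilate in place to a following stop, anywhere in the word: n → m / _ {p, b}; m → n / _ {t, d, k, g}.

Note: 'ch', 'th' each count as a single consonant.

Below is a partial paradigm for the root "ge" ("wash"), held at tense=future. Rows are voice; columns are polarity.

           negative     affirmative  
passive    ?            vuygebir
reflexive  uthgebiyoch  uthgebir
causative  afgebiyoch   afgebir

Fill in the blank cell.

Attach tense future -bi → gebi.
Attach voice passive vuy- (before consonant 'g') → vuygebi.
Attach polarity negative -yoch → vuygebiyoch.
Vowel deletion: no change.
Nasal assimilation: no change.

vuygebiyoch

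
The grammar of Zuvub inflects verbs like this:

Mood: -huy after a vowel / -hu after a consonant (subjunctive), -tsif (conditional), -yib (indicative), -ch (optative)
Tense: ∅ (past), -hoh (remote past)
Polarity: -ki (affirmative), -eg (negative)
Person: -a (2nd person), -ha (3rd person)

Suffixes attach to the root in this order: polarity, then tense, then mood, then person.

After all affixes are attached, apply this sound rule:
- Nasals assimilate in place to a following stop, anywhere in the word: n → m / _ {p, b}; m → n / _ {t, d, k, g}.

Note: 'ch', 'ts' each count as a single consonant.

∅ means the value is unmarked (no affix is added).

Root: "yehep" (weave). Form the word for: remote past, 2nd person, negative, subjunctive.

Attach polarity negative -eg → yehepeg.
Attach tense remote past -hoh → yehepeghoh.
Attach mood subjunctive -hu (after consonant 'h') → yehepeghohhu.
Attach person 2nd person -a → yehepeghohhua.
Nasal assimilation: no change.

yehepeghohhua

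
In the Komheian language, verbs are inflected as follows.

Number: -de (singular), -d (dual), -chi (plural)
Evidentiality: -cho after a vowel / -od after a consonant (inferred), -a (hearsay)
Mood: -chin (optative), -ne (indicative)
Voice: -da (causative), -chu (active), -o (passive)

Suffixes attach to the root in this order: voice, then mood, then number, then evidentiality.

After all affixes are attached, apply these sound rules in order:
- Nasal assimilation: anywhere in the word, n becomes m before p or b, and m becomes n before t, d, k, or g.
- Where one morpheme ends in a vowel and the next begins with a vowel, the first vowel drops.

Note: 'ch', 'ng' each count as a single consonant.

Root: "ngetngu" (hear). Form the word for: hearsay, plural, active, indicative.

ngetnguchunecha

Attach voice active -chu → ngetnguchu.
Attach mood indicative -ne → ngetnguchune.
Attach number plural -chi → ngetnguchunechi.
Attach evidentiality hearsay -a → ngetnguchunechia.
Nasal assimilation: no change.
Apply vowel deletion: ngetnguchunechia → ngetnguchunecha.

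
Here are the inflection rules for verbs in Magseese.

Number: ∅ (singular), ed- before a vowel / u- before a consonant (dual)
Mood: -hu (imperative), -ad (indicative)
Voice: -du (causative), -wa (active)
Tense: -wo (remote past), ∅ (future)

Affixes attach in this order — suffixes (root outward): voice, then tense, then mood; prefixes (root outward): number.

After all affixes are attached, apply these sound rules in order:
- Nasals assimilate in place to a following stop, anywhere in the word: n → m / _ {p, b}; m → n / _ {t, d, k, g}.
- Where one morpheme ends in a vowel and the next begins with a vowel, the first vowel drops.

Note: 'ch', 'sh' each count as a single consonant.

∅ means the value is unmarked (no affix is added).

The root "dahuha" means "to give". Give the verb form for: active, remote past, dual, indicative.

Attach voice active -wa → dahuhawa.
Attach tense remote past -wo → dahuhawawo.
Attach number dual u- (before consonant 'd') → udahuhawawo.
Attach mood indicative -ad → udahuhawawoad.
Nasal assimilation: no change.
Apply vowel deletion: udahuhawawoad → udahuhawawad.

udahuhawawad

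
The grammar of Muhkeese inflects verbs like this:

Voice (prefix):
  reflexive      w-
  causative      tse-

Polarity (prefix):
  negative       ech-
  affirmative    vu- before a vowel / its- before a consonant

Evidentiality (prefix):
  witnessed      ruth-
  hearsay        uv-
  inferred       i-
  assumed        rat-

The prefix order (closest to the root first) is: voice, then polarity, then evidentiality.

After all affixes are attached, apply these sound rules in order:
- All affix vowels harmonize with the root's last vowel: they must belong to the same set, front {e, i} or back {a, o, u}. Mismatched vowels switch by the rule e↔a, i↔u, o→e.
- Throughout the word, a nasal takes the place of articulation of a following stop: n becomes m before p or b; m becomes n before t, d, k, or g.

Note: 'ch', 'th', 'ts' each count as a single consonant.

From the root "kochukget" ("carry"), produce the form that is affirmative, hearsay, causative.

Attach voice causative tse- → tsekochukget.
Attach polarity affirmative its- (before consonant 'ts') → itstsekochukget.
Attach evidentiality hearsay uv- → uvitstsekochukget.
Apply vowel harmony: uvitstsekochukget → ivitstsekochukget.
Nasal assimilation: no change.

ivitstsekochukget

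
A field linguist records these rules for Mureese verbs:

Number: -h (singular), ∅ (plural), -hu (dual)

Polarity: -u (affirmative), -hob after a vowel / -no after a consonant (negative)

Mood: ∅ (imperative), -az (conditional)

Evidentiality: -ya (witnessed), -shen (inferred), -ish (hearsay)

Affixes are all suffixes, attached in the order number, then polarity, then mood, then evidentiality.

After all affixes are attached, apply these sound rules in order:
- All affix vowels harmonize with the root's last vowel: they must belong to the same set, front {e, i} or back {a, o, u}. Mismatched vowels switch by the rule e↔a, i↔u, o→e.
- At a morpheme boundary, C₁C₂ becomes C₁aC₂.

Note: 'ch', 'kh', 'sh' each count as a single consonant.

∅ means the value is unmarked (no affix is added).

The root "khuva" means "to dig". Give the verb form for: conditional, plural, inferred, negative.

khuvahobazashan

number = plural: zero marking, form stays khuva.
Attach polarity negative -hob (after vowel 'a') → khuvahob.
Attach mood conditional -az → khuvahobaz.
Attach evidentiality inferred -shen → khuvahobazshen.
Apply vowel harmony: khuvahobazshen → khuvahobazshan.
Apply epenthesis: khuvahobazshan → khuvahobazashan.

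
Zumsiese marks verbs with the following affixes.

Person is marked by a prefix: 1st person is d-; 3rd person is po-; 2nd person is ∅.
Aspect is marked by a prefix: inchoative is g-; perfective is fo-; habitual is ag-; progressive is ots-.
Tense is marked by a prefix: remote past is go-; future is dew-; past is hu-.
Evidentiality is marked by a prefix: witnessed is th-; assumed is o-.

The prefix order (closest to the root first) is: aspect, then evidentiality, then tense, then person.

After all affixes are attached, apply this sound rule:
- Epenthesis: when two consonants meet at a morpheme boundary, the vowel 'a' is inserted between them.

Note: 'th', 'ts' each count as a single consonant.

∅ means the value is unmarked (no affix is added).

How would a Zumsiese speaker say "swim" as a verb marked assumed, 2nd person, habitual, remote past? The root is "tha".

gooagatha

Attach aspect habitual ag- → agtha.
Attach evidentiality assumed o- → oagtha.
Attach tense remote past go- → gooagtha.
person = 2nd person: zero marking, form stays gooagtha.
Apply epenthesis: gooagtha → gooagatha.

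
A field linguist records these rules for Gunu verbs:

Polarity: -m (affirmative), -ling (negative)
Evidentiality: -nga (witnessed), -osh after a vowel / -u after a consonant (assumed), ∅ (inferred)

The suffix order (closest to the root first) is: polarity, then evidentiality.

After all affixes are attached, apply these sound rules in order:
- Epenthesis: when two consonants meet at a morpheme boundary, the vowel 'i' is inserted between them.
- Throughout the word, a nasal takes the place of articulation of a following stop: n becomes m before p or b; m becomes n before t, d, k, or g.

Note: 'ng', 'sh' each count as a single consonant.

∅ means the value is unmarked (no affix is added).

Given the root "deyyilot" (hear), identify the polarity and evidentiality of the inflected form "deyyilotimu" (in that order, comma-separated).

Segment: deyyilot-m-u.
polarity: -m → affirmative.
evidentiality: -osh/u → assumed.

affirmative, assumed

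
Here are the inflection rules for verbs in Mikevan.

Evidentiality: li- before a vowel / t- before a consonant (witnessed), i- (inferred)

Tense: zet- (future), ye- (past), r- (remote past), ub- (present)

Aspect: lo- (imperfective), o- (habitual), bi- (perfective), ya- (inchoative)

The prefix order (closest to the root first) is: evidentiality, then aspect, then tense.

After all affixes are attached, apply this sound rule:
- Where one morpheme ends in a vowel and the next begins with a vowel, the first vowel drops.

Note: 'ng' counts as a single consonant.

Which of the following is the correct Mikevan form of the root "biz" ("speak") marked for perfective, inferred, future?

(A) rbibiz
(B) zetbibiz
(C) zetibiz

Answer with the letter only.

Attach evidentiality inferred i- → ibiz.
Attach aspect perfective bi- → biibiz.
Attach tense future zet- → zetbiibiz.
Apply vowel deletion: zetbiibiz → zetbibiz.
So the correct form is zetbibiz, option (B).
(A) rbibiz is wrong: it uses remote past instead of future for tense.
(C) zetibiz is wrong: it uses habitual instead of perfective for aspect.

B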